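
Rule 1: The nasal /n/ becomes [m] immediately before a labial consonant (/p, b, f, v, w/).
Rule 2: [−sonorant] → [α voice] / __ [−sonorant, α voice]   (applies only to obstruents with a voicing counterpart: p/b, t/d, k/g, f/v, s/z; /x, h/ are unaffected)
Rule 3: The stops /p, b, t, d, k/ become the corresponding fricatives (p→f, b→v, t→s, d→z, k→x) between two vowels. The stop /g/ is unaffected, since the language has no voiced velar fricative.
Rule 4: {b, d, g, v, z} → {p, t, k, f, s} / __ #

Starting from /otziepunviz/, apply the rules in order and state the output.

Rule 1 (nasal place assimilation): /n/ precedes the labial consonant /v/, so it assimilates in place to [m]. /otziepunviz/ → otziepumviz.
Rule 2 (regressive voicing assimilation): /t/ precedes the voiced obstruent /z/, so it voices to [d] by assimilation. /otziepumviz/ → odziepumviz.
Rule 3 (intervocalic spirantization): /p/ is a stop between vowels /e/ and /u/, so it spirantizes to the fricative [f]. /odziepumviz/ → odziefumviz.
Rule 4 (final devoicing): /z/ is a voiced obstruent in word-final position, so it devoices to [s]. /odziefumviz/ → odziefumvis.

odziefumvis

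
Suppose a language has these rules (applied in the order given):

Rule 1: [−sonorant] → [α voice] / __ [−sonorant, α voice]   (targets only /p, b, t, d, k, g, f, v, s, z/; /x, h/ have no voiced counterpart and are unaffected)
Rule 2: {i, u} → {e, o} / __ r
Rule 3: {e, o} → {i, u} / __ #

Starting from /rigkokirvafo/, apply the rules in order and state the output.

Rule 1 (regressive voicing assimilation): /g/ precedes the voiceless obstruent /k/, so it devoices to [k] by assimilation. /rigkokirvafo/ → rikkokirvafo.
Rule 2 (pre-rhotic lowering): /i/ is a high vowel immediately before /r/, so it lowers to [e]. /rikkokirvafo/ → rikkokervafo.
Rule 3 (final vowel raising): /o/ is a mid vowel in word-final position, so it raises to [u]. /rikkokervafo/ → rikkokervafu.

rikkokervafu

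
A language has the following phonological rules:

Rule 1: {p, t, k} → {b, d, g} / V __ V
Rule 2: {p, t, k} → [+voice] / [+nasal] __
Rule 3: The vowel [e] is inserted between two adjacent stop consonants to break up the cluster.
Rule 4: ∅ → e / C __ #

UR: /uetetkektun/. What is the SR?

uedetekeketune

Rule 1 (intervocalic voicing): /t/ is a voiceless stop between vowels /e/ and /e/, so it voices to [d]. /uetetkektun/ → uedetkektun.
Rule 2 (post-nasal voicing): no segment meets the environment; /uedetkektun/ is unchanged.
Rule 3 (stop-cluster e-epenthesis): /t/ and /k/ form a stop–stop cluster, so [e] is inserted between them. /k/ and /t/ form a stop–stop cluster, so [e] is inserted between them. /uedetkektun/ → uedetekeketun.
Rule 4 (final e-epenthesis): the form ends in the consonant /n/, so [e] is inserted word-finally. /uedetekeketun/ → uedetekeketune.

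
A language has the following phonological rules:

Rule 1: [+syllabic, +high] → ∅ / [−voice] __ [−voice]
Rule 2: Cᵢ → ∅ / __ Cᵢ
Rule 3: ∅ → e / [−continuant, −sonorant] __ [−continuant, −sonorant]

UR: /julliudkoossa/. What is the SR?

Rule 1 (high vowel syncope): no segment meets the environment; /julliudkoossa/ is unchanged.
Rule 2 (degemination): /ll/ is a geminate; the first /l/ deletes. /ss/ is a geminate; the first /s/ deletes. /julliudkoossa/ → juliudkoosa.
Rule 3 (stop-cluster e-epenthesis): /d/ and /k/ form a stop–stop cluster, so [e] is inserted between them. /juliudkoosa/ → juliudekoosa.

juliudekoosa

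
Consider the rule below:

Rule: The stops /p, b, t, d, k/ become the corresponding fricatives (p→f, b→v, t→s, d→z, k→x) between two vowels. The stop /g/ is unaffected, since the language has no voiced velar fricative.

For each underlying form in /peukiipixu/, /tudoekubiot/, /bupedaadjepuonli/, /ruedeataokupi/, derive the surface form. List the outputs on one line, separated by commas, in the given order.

peuxiifixu, tuzoexuviot, bufezaadjefuonli, ruezeasaoxufi

/peukiipixu/: /k/ is a stop between vowels /u/ and /i/, so it spirantizes to the fricative [x]. /p/ is a stop between vowels /i/ and /i/, so it spirantizes to the fricative [f]. → [peuxiifixu].
/tudoekubiot/: /d/ is a stop between vowels /u/ and /o/, so it spirantizes to the fricative [z]. /k/ is a stop between vowels /e/ and /u/, so it spirantizes to the fricative [x]. /b/ is a stop between vowels /u/ and /i/, so it spirantizes to the fricative [v]. → [tuzoexuviot].
/bupedaadjepuonli/: /p/ is a stop between vowels /u/ and /e/, so it spirantizes to the fricative [f]. /d/ is a stop between vowels /e/ and /a/, so it spirantizes to the fricative [z]. /p/ is a stop between vowels /e/ and /u/, so it spirantizes to the fricative [f]. → [bufezaadjefuonli].
/ruedeataokupi/: /d/ is a stop between vowels /e/ and /e/, so it spirantizes to the fricative [z]. /t/ is a stop between vowels /a/ and /a/, so it spirantizes to the fricative [s]. /k/ is a stop between vowels /o/ and /u/, so it spirantizes to the fricative [x]. /p/ is a stop between vowels /u/ and /i/, so it spirantizes to the fricative [f]. → [ruezeasaoxufi].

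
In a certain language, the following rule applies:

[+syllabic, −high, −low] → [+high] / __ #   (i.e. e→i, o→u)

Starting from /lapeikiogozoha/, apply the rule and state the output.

No segment of /lapeikiogozoha/ meets the structural description of the rule, so the form surfaces unchanged.

lapeikiogozoha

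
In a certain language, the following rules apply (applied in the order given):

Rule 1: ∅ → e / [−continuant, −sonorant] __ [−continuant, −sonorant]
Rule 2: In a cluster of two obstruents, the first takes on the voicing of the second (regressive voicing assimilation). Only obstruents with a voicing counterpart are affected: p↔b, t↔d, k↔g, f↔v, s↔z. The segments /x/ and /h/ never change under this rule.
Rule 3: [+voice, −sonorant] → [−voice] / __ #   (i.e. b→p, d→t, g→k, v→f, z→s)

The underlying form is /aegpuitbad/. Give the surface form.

aegepuitebat

Rule 1 (stop-cluster e-epenthesis): /g/ and /p/ form a stop–stop cluster, so [e] is inserted between them. /t/ and /b/ form a stop–stop cluster, so [e] is inserted between them. /aegpuitbad/ → aegepuitebad.
Rule 2 (regressive voicing assimilation): no segment meets the environment; /aegepuitebad/ is unchanged.
Rule 3 (final devoicing): /d/ is a voiced obstruent in word-final position, so it devoices to [t]. /aegepuitebad/ → aegepuitebat.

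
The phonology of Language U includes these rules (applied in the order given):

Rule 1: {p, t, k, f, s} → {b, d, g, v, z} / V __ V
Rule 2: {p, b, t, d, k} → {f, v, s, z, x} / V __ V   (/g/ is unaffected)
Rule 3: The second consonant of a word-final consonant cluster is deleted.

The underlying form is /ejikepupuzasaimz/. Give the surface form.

Rule 1 (intervocalic voicing): /k/ is a voiceless obstruent between vowels /i/ and /e/, so it voices to [g]. /p/ is a voiceless obstruent between vowels /e/ and /u/, so it voices to [b]. /p/ is a voiceless obstruent between vowels /u/ and /u/, so it voices to [b]. /s/ is a voiceless obstruent between vowels /a/ and /a/, so it voices to [z]. /ejikepupuzasaimz/ → ejigebubuzazaimz.
Rule 2 (intervocalic spirantization): /b/ is a stop between vowels /e/ and /u/, so it spirantizes to the fricative [v]. /b/ is a stop between vowels /u/ and /u/, so it spirantizes to the fricative [v]. /ejigebubuzazaimz/ → ejigevuvuzazaimz.
Rule 3 (final cluster simplification): /z/ is the second consonant of a word-final cluster /mz/, so it deletes. /ejigevuvuzazaimz/ → ejigevuvuzazaim.

ejigevuvuzazaim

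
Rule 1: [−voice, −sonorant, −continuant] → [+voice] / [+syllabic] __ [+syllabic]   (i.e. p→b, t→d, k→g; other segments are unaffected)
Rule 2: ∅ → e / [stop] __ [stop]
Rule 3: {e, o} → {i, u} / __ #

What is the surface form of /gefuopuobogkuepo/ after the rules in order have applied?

gefuobuobogekuebu

Rule 1 (intervocalic voicing): /p/ is a voiceless stop between vowels /o/ and /u/, so it voices to [b]. /p/ is a voiceless stop between vowels /e/ and /o/, so it voices to [b]. /gefuopuobogkuepo/ → gefuobuobogkuebo.
Rule 2 (stop-cluster e-epenthesis): /g/ and /k/ form a stop–stop cluster, so [e] is inserted between them. /gefuobuobogkuebo/ → gefuobuobogekuebo.
Rule 3 (final vowel raising): /o/ is a mid vowel in word-final position, so it raises to [u]. /gefuobuobogekuebo/ → gefuobuobogekuebu.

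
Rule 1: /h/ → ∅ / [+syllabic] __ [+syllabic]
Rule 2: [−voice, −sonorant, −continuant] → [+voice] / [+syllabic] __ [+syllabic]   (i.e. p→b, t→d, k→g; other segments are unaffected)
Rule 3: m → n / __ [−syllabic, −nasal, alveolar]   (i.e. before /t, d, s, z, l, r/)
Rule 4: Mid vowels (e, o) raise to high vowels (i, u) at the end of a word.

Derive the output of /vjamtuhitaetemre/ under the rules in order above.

vjantuidaedenri

Rule 1 (intervocalic h-deletion): /h/ occurs between vowels /u/ and /i/, so it deletes. /vjamtuhitaetemre/ → vjamtuitaetemre.
Rule 2 (intervocalic voicing): /t/ is a voiceless stop between vowels /i/ and /a/, so it voices to [d]. /t/ is a voiceless stop between vowels /e/ and /e/, so it voices to [d]. /vjamtuitaetemre/ → vjamtuidaedemre.
Rule 3 (nasal place assimilation): /m/ precedes the alveolar consonant /t/, so it assimilates in place to [n]. /m/ precedes the alveolar consonant /r/, so it assimilates in place to [n]. /vjamtuidaedemre/ → vjantuidaedenre.
Rule 4 (final vowel raising): /e/ is a mid vowel in word-final position, so it raises to [i]. /vjantuidaedenre/ → vjantuidaedenri.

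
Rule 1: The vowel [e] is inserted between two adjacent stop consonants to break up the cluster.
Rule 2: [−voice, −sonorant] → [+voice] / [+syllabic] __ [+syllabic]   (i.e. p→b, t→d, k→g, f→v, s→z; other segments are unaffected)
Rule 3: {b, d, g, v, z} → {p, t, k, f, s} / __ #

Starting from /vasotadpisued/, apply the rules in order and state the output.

vazodadebizuet

Rule 1 (stop-cluster e-epenthesis): /d/ and /p/ form a stop–stop cluster, so [e] is inserted between them. /vasotadpisued/ → vasotadepisued.
Rule 2 (intervocalic voicing): /s/ is a voiceless obstruent between vowels /a/ and /o/, so it voices to [z]. /t/ is a voiceless obstruent between vowels /o/ and /a/, so it voices to [d]. /p/ is a voiceless obstruent between vowels /e/ and /i/, so it voices to [b]. /s/ is a voiceless obstruent between vowels /i/ and /u/, so it voices to [z]. /vasotadepisued/ → vazodadebizued.
Rule 3 (final devoicing): /d/ is a voiced obstruent in word-final position, so it devoices to [t]. /vazodadebizued/ → vazodadebizuet.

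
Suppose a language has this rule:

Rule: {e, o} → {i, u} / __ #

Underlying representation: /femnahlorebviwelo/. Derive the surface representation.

/o/ is a mid vowel in word-final position, so it raises to [u].
The other instances of /e/, /o/ do not occur in the required environment and remain unchanged.
Surface form: [femnahlorebviwelu].

femnahlorebviwelu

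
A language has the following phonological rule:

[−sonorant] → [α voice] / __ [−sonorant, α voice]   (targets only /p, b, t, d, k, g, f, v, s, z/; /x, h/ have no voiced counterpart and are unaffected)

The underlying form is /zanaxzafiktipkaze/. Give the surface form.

No segment of /zanaxzafiktipkaze/ meets the structural description of the rule, so the form surfaces unchanged.

zanaxzafiktipkaze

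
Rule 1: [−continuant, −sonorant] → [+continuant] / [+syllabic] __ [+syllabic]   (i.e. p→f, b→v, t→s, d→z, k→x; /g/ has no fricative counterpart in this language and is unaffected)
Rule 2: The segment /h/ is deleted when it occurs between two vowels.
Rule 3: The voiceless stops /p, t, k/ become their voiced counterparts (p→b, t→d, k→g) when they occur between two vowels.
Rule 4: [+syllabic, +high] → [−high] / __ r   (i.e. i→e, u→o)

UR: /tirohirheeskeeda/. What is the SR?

teroerheeskeeza

Rule 1 (intervocalic spirantization): /d/ is a stop between vowels /e/ and /a/, so it spirantizes to the fricative [z]. /tirohirheeskeeda/ → tirohirheeskeeza.
Rule 2 (intervocalic h-deletion): /h/ occurs between vowels /o/ and /i/, so it deletes. /tirohirheeskeeza/ → tiroirheeskeeza.
Rule 3 (intervocalic voicing): no segment meets the environment; /tiroirheeskeeza/ is unchanged.
Rule 4 (pre-rhotic lowering): /i/ is a high vowel immediately before /r/, so it lowers to [e]. /i/ is a high vowel immediately before /r/, so it lowers to [e]. /tiroirheeskeeza/ → teroerheeskeeza.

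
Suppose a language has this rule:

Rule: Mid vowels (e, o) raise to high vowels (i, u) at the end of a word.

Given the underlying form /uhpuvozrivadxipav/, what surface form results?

No segment of /uhpuvozrivadxipav/ meets the structural description of the rule, so the form surfaces unchanged.

uhpuvozrivadxipav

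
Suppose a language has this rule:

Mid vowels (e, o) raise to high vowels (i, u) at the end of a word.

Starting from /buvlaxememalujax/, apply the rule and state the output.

buvlaxememalujax

No segment of /buvlaxememalujax/ meets the structural description of the rule, so the form surfaces unchanged.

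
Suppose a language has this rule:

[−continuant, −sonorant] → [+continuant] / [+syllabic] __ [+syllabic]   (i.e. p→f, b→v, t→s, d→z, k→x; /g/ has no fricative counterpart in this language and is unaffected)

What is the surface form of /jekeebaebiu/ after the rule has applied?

/k/ is a stop between vowels /e/ and /e/, so it spirantizes to the fricative [x].
/b/ is a stop between vowels /e/ and /a/, so it spirantizes to the fricative [v].
/b/ is a stop between vowels /e/ and /i/, so it spirantizes to the fricative [v].
Surface form: [jexeevaeviu].

jexeevaeviu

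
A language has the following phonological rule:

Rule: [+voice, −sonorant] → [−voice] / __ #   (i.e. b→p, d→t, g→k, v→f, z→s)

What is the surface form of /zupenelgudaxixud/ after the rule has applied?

zupenelgudaxixut

/d/ is a voiced obstruent in word-final position, so it devoices to [t].
The other instances of /z/, /g/, /d/ do not occur in the required environment and remain unchanged.
Surface form: [zupenelgudaxixut].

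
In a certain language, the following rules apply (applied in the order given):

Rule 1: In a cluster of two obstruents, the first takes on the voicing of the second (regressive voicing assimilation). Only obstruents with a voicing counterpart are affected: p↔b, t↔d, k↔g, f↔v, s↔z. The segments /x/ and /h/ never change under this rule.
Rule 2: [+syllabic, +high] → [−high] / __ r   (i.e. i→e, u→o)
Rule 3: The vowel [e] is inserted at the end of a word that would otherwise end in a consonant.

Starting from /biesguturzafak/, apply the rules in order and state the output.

Rule 1 (regressive voicing assimilation): /s/ precedes the voiced obstruent /g/, so it voices to [z] by assimilation. /biesguturzafak/ → biezguturzafak.
Rule 2 (pre-rhotic lowering): /u/ is a high vowel immediately before /r/, so it lowers to [o]. /biezguturzafak/ → biezgutorzafak.
Rule 3 (final e-epenthesis): the form ends in the consonant /k/, so [e] is inserted word-finally. /biezgutorzafak/ → biezgutorzafake.

biezgutorzafake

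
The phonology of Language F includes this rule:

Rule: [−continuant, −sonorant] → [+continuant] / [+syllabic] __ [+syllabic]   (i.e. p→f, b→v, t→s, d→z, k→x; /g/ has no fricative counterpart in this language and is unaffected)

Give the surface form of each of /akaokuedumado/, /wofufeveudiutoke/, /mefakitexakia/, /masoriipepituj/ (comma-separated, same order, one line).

axaoxuezumazo, wofufeveuziusoxe, mefaxisexaxia, masoriifefisuj

/akaokuedumado/: /k/ is a stop between vowels /a/ and /a/, so it spirantizes to the fricative [x]. /k/ is a stop between vowels /o/ and /u/, so it spirantizes to the fricative [x]. /d/ is a stop between vowels /e/ and /u/, so it spirantizes to the fricative [z]. /d/ is a stop between vowels /a/ and /o/, so it spirantizes to the fricative [z]. → [axaoxuezumazo].
/wofufeveudiutoke/: /d/ is a stop between vowels /u/ and /i/, so it spirantizes to the fricative [z]. /t/ is a stop between vowels /u/ and /o/, so it spirantizes to the fricative [s]. /k/ is a stop between vowels /o/ and /e/, so it spirantizes to the fricative [x]. → [wofufeveuziusoxe].
/mefakitexakia/: /k/ is a stop between vowels /a/ and /i/, so it spirantizes to the fricative [x]. /t/ is a stop between vowels /i/ and /e/, so it spirantizes to the fricative [s]. /k/ is a stop between vowels /a/ and /i/, so it spirantizes to the fricative [x]. → [mefaxisexaxia].
/masoriipepituj/: /p/ is a stop between vowels /i/ and /e/, so it spirantizes to the fricative [f]. /p/ is a stop between vowels /e/ and /i/, so it spirantizes to the fricative [f]. /t/ is a stop between vowels /i/ and /u/, so it spirantizes to the fricative [s]. → [masoriifefisuj].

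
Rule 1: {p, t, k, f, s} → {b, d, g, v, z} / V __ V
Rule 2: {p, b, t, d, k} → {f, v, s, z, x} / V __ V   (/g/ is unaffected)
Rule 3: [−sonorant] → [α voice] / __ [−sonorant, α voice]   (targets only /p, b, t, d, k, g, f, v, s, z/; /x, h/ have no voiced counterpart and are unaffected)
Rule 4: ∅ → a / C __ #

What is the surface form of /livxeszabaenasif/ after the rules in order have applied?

Rule 1 (intervocalic voicing): /s/ is a voiceless obstruent between vowels /a/ and /i/, so it voices to [z]. /livxeszabaenasif/ → livxeszabaenazif.
Rule 2 (intervocalic spirantization): /b/ is a stop between vowels /a/ and /a/, so it spirantizes to the fricative [v]. /livxeszabaenazif/ → livxeszavaenazif.
Rule 3 (regressive voicing assimilation): /v/ precedes the voiceless obstruent /x/, so it devoices to [f] by assimilation. /s/ precedes the voiced obstruent /z/, so it voices to [z] by assimilation. /livxeszavaenazif/ → lifxezzavaenazif.
Rule 4 (final a-epenthesis): the form ends in the consonant /f/, so [a] is inserted word-finally. /lifxezzavaenazif/ → lifxezzavaenazifa.

lifxezzavaenazifa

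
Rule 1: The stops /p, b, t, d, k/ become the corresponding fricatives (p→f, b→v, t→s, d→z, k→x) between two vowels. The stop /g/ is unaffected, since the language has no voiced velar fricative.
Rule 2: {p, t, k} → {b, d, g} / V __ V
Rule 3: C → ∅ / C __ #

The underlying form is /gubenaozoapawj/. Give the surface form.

Rule 1 (intervocalic spirantization): /b/ is a stop between vowels /u/ and /e/, so it spirantizes to the fricative [v]. /p/ is a stop between vowels /a/ and /a/, so it spirantizes to the fricative [f]. /gubenaozoapawj/ → guvenaozoafawj.
Rule 2 (intervocalic voicing): no segment meets the environment; /guvenaozoafawj/ is unchanged.
Rule 3 (final cluster simplification): /j/ is the second consonant of a word-final cluster /wj/, so it deletes. /guvenaozoafawj/ → guvenaozoafaw.

guvenaozoafaw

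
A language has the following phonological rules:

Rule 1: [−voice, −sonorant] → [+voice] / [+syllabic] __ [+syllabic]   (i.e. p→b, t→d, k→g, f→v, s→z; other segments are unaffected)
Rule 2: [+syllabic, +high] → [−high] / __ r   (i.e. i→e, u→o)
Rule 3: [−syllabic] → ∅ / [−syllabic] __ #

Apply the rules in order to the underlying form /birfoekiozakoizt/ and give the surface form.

Rule 1 (intervocalic voicing): /k/ is a voiceless obstruent between vowels /e/ and /i/, so it voices to [g]. /k/ is a voiceless obstruent between vowels /a/ and /o/, so it voices to [g]. /birfoekiozakoizt/ → birfoegiozagoizt.
Rule 2 (pre-rhotic lowering): /i/ is a high vowel immediately before /r/, so it lowers to [e]. /birfoegiozagoizt/ → berfoegiozagoizt.
Rule 3 (final cluster simplification): /t/ is the second consonant of a word-final cluster /zt/, so it deletes. /berfoegiozagoizt/ → berfoegiozagoiz.

berfoegiozagoiz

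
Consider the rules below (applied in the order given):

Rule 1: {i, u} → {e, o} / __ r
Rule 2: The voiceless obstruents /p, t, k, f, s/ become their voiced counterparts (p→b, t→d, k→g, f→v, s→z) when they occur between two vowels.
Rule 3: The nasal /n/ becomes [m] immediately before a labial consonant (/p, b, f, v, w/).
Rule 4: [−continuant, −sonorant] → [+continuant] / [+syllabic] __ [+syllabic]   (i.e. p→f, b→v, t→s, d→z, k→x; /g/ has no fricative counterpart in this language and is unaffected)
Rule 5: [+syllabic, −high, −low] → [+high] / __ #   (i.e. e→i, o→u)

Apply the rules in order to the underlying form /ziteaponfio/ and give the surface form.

Rule 1 (pre-rhotic lowering): no segment meets the environment; /ziteaponfio/ is unchanged.
Rule 2 (intervocalic voicing): /t/ is a voiceless obstruent between vowels /i/ and /e/, so it voices to [d]. /p/ is a voiceless obstruent between vowels /a/ and /o/, so it voices to [b]. /ziteaponfio/ → zideabonfio.
Rule 3 (nasal place assimilation): /n/ precedes the labial consonant /f/, so it assimilates in place to [m]. /zideabonfio/ → zideabomfio.
Rule 4 (intervocalic spirantization): /d/ is a stop between vowels /i/ and /e/, so it spirantizes to the fricative [z]. /b/ is a stop between vowels /a/ and /o/, so it spirantizes to the fricative [v]. /zideabomfio/ → zizeavomfio.
Rule 5 (final vowel raising): /o/ is a mid vowel in word-final position, so it raises to [u]. /zizeavomfio/ → zizeavomfiu.

zizeavomfiu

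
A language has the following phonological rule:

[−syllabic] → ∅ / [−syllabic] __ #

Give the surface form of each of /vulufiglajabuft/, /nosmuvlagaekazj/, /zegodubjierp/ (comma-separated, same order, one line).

/vulufiglajabuft/: /t/ is the second consonant of a word-final cluster /ft/, so it deletes. → [vulufiglajabuf].
/nosmuvlagaekazj/: /j/ is the second consonant of a word-final cluster /zj/, so it deletes. → [nosmuvlagaekaz].
/zegodubjierp/: /p/ is the second consonant of a word-final cluster /rp/, so it deletes. → [zegodubjier].

vulufiglajabuf, nosmuvlagaekaz, zegodubjier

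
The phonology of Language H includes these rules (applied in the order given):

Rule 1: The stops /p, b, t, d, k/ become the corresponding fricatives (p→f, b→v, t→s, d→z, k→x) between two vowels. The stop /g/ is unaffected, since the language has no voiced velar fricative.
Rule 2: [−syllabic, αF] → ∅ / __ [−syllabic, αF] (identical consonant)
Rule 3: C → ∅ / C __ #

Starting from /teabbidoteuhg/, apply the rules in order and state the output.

Rule 1 (intervocalic spirantization): /d/ is a stop between vowels /i/ and /o/, so it spirantizes to the fricative [z]. /t/ is a stop between vowels /o/ and /e/, so it spirantizes to the fricative [s]. /teabbidoteuhg/ → teabbizoseuhg.
Rule 2 (degemination): /bb/ is a geminate; the first /b/ deletes. /teabbizoseuhg/ → teabizoseuhg.
Rule 3 (final cluster simplification): /g/ is the second consonant of a word-final cluster /hg/, so it deletes. /teabizoseuhg/ → teabizoseuh.

teabizoseuh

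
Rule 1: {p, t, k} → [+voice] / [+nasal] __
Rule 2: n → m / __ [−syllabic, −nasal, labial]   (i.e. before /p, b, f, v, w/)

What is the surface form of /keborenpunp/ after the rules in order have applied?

keborembumb

Rule 1 (post-nasal voicing): /p/ is a voiceless stop immediately after the nasal /n/, so it voices to [b]. /p/ is a voiceless stop immediately after the nasal /n/, so it voices to [b]. /keborenpunp/ → keborenbunb.
Rule 2 (nasal place assimilation): /n/ precedes the labial consonant /b/, so it assimilates in place to [m]. /n/ precedes the labial consonant /b/, so it assimilates in place to [m]. /keborenbunb/ → keborembumb.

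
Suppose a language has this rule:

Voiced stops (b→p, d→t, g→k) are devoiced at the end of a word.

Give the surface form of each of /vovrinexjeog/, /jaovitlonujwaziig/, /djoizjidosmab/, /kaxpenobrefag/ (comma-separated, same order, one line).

vovrinexjeok, jaovitlonujwaziik, djoizjidosmap, kaxpenobrefak

/vovrinexjeog/: /g/ is a voiced stop in word-final position, so it devoices to [k]. → [vovrinexjeok].
/jaovitlonujwaziig/: /g/ is a voiced stop in word-final position, so it devoices to [k]. → [jaovitlonujwaziik].
/djoizjidosmab/: /b/ is a voiced stop in word-final position, so it devoices to [p]. → [djoizjidosmap].
/kaxpenobrefag/: /g/ is a voiced stop in word-final position, so it devoices to [k]. → [kaxpenobrefak].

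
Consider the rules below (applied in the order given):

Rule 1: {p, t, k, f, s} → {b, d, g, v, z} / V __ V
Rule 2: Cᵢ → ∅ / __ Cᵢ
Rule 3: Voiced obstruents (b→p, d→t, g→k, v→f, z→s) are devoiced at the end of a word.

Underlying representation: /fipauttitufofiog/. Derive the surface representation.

fibautiduvoviok

Rule 1 (intervocalic voicing): /p/ is a voiceless obstruent between vowels /i/ and /a/, so it voices to [b]. /t/ is a voiceless obstruent between vowels /i/ and /u/, so it voices to [d]. /f/ is a voiceless obstruent between vowels /u/ and /o/, so it voices to [v]. /f/ is a voiceless obstruent between vowels /o/ and /i/, so it voices to [v]. /fipauttitufofiog/ → fibauttiduvoviog.
Rule 2 (degemination): /tt/ is a geminate; the first /t/ deletes. /fibauttiduvoviog/ → fibautiduvoviog.
Rule 3 (final devoicing): /g/ is a voiced obstruent in word-final position, so it devoices to [k]. /fibautiduvoviog/ → fibautiduvoviok.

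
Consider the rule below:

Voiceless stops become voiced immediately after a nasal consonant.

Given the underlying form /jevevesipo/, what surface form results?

jevevesipo

No segment of /jevevesipo/ meets the structural description of the rule, so the form surfaces unchanged.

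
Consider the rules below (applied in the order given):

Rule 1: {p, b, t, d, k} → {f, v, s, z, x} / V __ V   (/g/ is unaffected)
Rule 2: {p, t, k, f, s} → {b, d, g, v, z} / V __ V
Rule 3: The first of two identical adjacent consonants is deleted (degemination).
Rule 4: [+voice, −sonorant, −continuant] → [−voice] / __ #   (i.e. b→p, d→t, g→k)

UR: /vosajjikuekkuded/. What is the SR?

Rule 1 (intervocalic spirantization): /k/ is a stop between vowels /i/ and /u/, so it spirantizes to the fricative [x]. /d/ is a stop between vowels /u/ and /e/, so it spirantizes to the fricative [z]. /vosajjikuekkuded/ → vosajjixuekkuzed.
Rule 2 (intervocalic voicing): /s/ is a voiceless obstruent between vowels /o/ and /a/, so it voices to [z]. /vosajjixuekkuzed/ → vozajjixuekkuzed.
Rule 3 (degemination): /jj/ is a geminate; the first /j/ deletes. /kk/ is a geminate; the first /k/ deletes. /vozajjixuekkuzed/ → vozajixuekuzed.
Rule 4 (final devoicing): /d/ is a voiced stop in word-final position, so it devoices to [t]. /vozajixuekuzed/ → vozajixuekuzet.

vozajixuekuzet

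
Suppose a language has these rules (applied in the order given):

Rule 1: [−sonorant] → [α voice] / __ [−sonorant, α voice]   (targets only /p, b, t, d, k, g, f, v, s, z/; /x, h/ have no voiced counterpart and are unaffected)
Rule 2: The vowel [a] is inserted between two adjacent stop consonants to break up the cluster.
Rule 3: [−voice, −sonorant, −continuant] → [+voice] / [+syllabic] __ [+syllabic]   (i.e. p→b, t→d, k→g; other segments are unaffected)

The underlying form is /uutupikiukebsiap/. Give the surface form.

Rule 1 (regressive voicing assimilation): /b/ precedes the voiceless obstruent /s/, so it devoices to [p] by assimilation. /uutupikiukebsiap/ → uutupikiukepsiap.
Rule 2 (stop-cluster a-epenthesis): no segment meets the environment; /uutupikiukepsiap/ is unchanged.
Rule 3 (intervocalic voicing): /t/ is a voiceless stop between vowels /u/ and /u/, so it voices to [d]. /p/ is a voiceless stop between vowels /u/ and /i/, so it voices to [b]. /k/ is a voiceless stop between vowels /i/ and /i/, so it voices to [g]. /k/ is a voiceless stop between vowels /u/ and /e/, so it voices to [g]. /uutupikiukepsiap/ → uudubigiugepsiap.

uudubigiugepsiap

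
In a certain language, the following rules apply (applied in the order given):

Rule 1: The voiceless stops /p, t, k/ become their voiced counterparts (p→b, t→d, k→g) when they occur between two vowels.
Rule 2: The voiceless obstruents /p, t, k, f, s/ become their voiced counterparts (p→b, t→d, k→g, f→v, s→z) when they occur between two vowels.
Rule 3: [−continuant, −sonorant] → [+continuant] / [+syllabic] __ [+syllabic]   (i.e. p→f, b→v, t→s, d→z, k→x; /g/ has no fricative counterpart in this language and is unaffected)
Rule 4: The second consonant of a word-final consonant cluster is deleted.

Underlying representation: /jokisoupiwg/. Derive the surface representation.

jogizouviw

Rule 1 (intervocalic voicing): /k/ is a voiceless stop between vowels /o/ and /i/, so it voices to [g]. /p/ is a voiceless stop between vowels /u/ and /i/, so it voices to [b]. /jokisoupiwg/ → jogisoubiwg.
Rule 2 (intervocalic voicing): /s/ is a voiceless obstruent between vowels /i/ and /o/, so it voices to [z]. /jogisoubiwg/ → jogizoubiwg.
Rule 3 (intervocalic spirantization): /b/ is a stop between vowels /u/ and /i/, so it spirantizes to the fricative [v]. /jogizoubiwg/ → jogizouviwg.
Rule 4 (final cluster simplification): /g/ is the second consonant of a word-final cluster /wg/, so it deletes. /jogizouviwg/ → jogizouviw.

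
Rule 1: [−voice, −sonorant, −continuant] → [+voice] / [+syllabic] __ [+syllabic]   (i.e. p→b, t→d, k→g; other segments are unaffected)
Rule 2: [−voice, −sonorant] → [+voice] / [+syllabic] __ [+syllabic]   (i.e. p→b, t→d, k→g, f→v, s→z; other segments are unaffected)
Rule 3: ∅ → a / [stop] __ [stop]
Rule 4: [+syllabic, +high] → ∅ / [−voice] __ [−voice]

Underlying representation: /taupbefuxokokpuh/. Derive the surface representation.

taupabevuxogokaph

Rule 1 (intervocalic voicing): /k/ is a voiceless stop between vowels /o/ and /o/, so it voices to [g]. /taupbefuxokokpuh/ → taupbefuxogokpuh.
Rule 2 (intervocalic voicing): /f/ is a voiceless obstruent between vowels /e/ and /u/, so it voices to [v]. /taupbefuxogokpuh/ → taupbevuxogokpuh.
Rule 3 (stop-cluster a-epenthesis): /p/ and /b/ form a stop–stop cluster, so [a] is inserted between them. /k/ and /p/ form a stop–stop cluster, so [a] is inserted between them. /taupbevuxogokpuh/ → taupabevuxogokapuh.
Rule 4 (high vowel syncope): /u/ is a high vowel flanked by voiceless consonants /p/ and /h/, so it deletes. /taupabevuxogokapuh/ → taupabevuxogokaph.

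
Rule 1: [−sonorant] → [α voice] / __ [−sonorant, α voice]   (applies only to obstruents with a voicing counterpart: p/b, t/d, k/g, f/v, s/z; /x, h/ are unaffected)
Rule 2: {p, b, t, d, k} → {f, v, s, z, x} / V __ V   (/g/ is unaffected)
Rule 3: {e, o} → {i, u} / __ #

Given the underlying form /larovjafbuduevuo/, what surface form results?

larovjavbuzuevuu

Rule 1 (regressive voicing assimilation): /f/ precedes the voiced obstruent /b/, so it voices to [v] by assimilation. /larovjafbuduevuo/ → larovjavbuduevuo.
Rule 2 (intervocalic spirantization): /d/ is a stop between vowels /u/ and /u/, so it spirantizes to the fricative [z]. /larovjavbuduevuo/ → larovjavbuzuevuo.
Rule 3 (final vowel raising): /o/ is a mid vowel in word-final position, so it raises to [u]. /larovjavbuzuevuo/ → larovjavbuzuevuu.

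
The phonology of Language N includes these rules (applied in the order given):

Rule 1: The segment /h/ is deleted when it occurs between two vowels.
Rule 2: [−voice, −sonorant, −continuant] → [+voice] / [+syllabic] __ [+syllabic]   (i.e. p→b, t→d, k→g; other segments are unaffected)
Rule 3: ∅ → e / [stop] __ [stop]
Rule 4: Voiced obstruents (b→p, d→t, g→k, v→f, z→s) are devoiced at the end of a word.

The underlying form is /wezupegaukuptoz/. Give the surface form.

wezubegaugupetos

Rule 1 (intervocalic h-deletion): no segment meets the environment; /wezupegaukuptoz/ is unchanged.
Rule 2 (intervocalic voicing): /p/ is a voiceless stop between vowels /u/ and /e/, so it voices to [b]. /k/ is a voiceless stop between vowels /u/ and /u/, so it voices to [g]. /wezupegaukuptoz/ → wezubegauguptoz.
Rule 3 (stop-cluster e-epenthesis): /p/ and /t/ form a stop–stop cluster, so [e] is inserted between them. /wezubegauguptoz/ → wezubegaugupetoz.
Rule 4 (final devoicing): /z/ is a voiced obstruent in word-final position, so it devoices to [s]. /wezubegaugupetoz/ → wezubegaugupetos.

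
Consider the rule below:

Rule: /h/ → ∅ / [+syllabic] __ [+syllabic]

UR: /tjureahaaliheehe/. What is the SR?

tjureaaalieee

/h/ occurs between vowels /a/ and /a/, so it deletes.
/h/ occurs between vowels /i/ and /e/, so it deletes.
/h/ occurs between vowels /e/ and /e/, so it deletes.
Surface form: [tjureaaalieee].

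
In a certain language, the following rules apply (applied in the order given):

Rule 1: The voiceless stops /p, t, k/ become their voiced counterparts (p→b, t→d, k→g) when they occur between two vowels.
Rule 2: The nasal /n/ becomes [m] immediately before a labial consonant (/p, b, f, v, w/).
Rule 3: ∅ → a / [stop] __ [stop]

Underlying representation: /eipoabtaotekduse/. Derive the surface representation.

Rule 1 (intervocalic voicing): /p/ is a voiceless stop between vowels /i/ and /o/, so it voices to [b]. /t/ is a voiceless stop between vowels /o/ and /e/, so it voices to [d]. /eipoabtaotekduse/ → eiboabtaodekduse.
Rule 2 (nasal place assimilation): no segment meets the environment; /eiboabtaodekduse/ is unchanged.
Rule 3 (stop-cluster a-epenthesis): /b/ and /t/ form a stop–stop cluster, so [a] is inserted between them. /k/ and /d/ form a stop–stop cluster, so [a] is inserted between them. /eiboabtaodekduse/ → eiboabataodekaduse.

eiboabataodekaduse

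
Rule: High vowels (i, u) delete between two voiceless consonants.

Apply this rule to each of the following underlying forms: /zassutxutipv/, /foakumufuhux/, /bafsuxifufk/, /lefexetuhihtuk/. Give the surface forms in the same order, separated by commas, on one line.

/zassutxutipv/: /u/ is a high vowel flanked by voiceless consonants /s/ and /t/, so it deletes. /u/ is a high vowel flanked by voiceless consonants /x/ and /t/, so it deletes. /i/ is a high vowel flanked by voiceless consonants /t/ and /p/, so it deletes. → [zasstxtpv].
/foakumufuhux/: /u/ is a high vowel flanked by voiceless consonants /f/ and /h/, so it deletes. /u/ is a high vowel flanked by voiceless consonants /h/ and /x/, so it deletes. → [foakumufhx].
/bafsuxifufk/: /u/ is a high vowel flanked by voiceless consonants /s/ and /x/, so it deletes. /i/ is a high vowel flanked by voiceless consonants /x/ and /f/, so it deletes. /u/ is a high vowel flanked by voiceless consonants /f/ and /f/, so it deletes. → [bafsxffk].
/lefexetuhihtuk/: /u/ is a high vowel flanked by voiceless consonants /t/ and /h/, so it deletes. /i/ is a high vowel flanked by voiceless consonants /h/ and /h/, so it deletes. /u/ is a high vowel flanked by voiceless consonants /t/ and /k/, so it deletes. → [lefexethhtk].

zasstxtpv, foakumufhx, bafsxffk, lefexethhtk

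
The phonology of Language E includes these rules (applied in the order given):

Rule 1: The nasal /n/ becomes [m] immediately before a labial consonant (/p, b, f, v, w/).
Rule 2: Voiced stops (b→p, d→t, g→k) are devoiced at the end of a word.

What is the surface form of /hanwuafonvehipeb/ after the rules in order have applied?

Rule 1 (nasal place assimilation): /n/ precedes the labial consonant /w/, so it assimilates in place to [m]. /n/ precedes the labial consonant /v/, so it assimilates in place to [m]. /hanwuafonvehipeb/ → hamwuafomvehipeb.
Rule 2 (final devoicing): /b/ is a voiced stop in word-final position, so it devoices to [p]. /hamwuafomvehipeb/ → hamwuafomvehipep.

hamwuafomvehipep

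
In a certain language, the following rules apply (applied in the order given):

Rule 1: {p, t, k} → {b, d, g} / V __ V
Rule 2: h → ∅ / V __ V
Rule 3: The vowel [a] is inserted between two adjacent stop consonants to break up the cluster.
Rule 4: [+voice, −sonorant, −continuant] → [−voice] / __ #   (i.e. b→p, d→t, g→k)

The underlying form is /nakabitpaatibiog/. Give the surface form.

Rule 1 (intervocalic voicing): /k/ is a voiceless stop between vowels /a/ and /a/, so it voices to [g]. /t/ is a voiceless stop between vowels /a/ and /i/, so it voices to [d]. /nakabitpaatibiog/ → nagabitpaadibiog.
Rule 2 (intervocalic h-deletion): no segment meets the environment; /nagabitpaadibiog/ is unchanged.
Rule 3 (stop-cluster a-epenthesis): /t/ and /p/ form a stop–stop cluster, so [a] is inserted between them. /nagabitpaadibiog/ → nagabitapaadibiog.
Rule 4 (final devoicing): /g/ is a voiced stop in word-final position, so it devoices to [k]. /nagabitapaadibiog/ → nagabitapaadibiok.

nagabitapaadibiok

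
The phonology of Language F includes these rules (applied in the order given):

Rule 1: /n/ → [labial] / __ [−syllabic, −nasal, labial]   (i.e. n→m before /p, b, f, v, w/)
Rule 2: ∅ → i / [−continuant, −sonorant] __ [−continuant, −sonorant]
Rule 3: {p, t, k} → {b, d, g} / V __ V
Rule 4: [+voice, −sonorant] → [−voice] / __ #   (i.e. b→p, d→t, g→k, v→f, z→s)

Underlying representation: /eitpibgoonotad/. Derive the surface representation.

eidibibigoonodat

Rule 1 (nasal place assimilation): no segment meets the environment; /eitpibgoonotad/ is unchanged.
Rule 2 (stop-cluster i-epenthesis): /t/ and /p/ form a stop–stop cluster, so [i] is inserted between them. /b/ and /g/ form a stop–stop cluster, so [i] is inserted between them. /eitpibgoonotad/ → eitipibigoonotad.
Rule 3 (intervocalic voicing): /t/ is a voiceless stop between vowels /i/ and /i/, so it voices to [d]. /p/ is a voiceless stop between vowels /i/ and /i/, so it voices to [b]. /t/ is a voiceless stop between vowels /o/ and /a/, so it voices to [d]. /eitipibigoonotad/ → eidibibigoonodad.
Rule 4 (final devoicing): /d/ is a voiced obstruent in word-final position, so it devoices to [t]. /eidibibigoonodad/ → eidibibigoonodat.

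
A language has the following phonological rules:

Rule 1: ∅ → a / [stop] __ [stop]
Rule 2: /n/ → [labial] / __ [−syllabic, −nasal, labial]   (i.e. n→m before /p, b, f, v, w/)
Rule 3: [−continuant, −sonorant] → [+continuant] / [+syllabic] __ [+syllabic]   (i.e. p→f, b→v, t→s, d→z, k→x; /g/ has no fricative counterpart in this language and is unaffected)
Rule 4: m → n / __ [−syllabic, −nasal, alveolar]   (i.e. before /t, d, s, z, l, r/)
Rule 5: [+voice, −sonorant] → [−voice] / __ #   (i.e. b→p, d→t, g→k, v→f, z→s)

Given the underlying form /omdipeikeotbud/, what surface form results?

Rule 1 (stop-cluster a-epenthesis): /t/ and /b/ form a stop–stop cluster, so [a] is inserted between them. /omdipeikeotbud/ → omdipeikeotabud.
Rule 2 (nasal place assimilation): no segment meets the environment; /omdipeikeotabud/ is unchanged.
Rule 3 (intervocalic spirantization): /p/ is a stop between vowels /i/ and /e/, so it spirantizes to the fricative [f]. /k/ is a stop between vowels /i/ and /e/, so it spirantizes to the fricative [x]. /t/ is a stop between vowels /o/ and /a/, so it spirantizes to the fricative [s]. /b/ is a stop between vowels /a/ and /u/, so it spirantizes to the fricative [v]. /omdipeikeotabud/ → omdifeixeosavud.
Rule 4 (nasal place assimilation): /m/ precedes the alveolar consonant /d/, so it assimilates in place to [n]. /omdifeixeosavud/ → ondifeixeosavud.
Rule 5 (final devoicing): /d/ is a voiced obstruent in word-final position, so it devoices to [t]. /ondifeixeosavud/ → ondifeixeosavut.

ondifeixeosavut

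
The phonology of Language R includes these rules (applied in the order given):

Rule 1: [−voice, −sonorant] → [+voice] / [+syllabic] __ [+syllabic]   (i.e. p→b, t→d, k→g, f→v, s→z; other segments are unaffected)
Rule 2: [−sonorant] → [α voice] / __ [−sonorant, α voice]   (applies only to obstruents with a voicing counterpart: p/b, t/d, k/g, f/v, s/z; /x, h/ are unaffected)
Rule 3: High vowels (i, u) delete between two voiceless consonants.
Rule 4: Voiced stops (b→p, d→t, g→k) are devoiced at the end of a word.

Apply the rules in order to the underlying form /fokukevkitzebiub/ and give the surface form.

Rule 1 (intervocalic voicing): /k/ is a voiceless obstruent between vowels /o/ and /u/, so it voices to [g]. /k/ is a voiceless obstruent between vowels /u/ and /e/, so it voices to [g]. /fokukevkitzebiub/ → fogugevkitzebiub.
Rule 2 (regressive voicing assimilation): /v/ precedes the voiceless obstruent /k/, so it devoices to [f] by assimilation. /t/ precedes the voiced obstruent /z/, so it voices to [d] by assimilation. /fogugevkitzebiub/ → fogugefkidzebiub.
Rule 3 (high vowel syncope): no segment meets the environment; /fogugefkidzebiub/ is unchanged.
Rule 4 (final devoicing): /b/ is a voiced stop in word-final position, so it devoices to [p]. /fogugefkidzebiub/ → fogugefkidzebiup.

fogugefkidzebiup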